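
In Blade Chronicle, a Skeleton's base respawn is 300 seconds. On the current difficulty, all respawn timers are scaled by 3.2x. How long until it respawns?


Respawn time = base * multiplier
= 300 * 3.2
= 960.0 seconds

960.0 seconds


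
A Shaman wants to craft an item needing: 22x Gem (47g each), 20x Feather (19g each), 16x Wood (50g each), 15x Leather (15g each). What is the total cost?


Cost breakdown:
  Gem: 22 * 47 = 1034
  Feather: 20 * 19 = 380
  Wood: 16 * 50 = 800
  Leather: 15 * 15 = 225
Total = 1034 + 380 + 800 + 225 = 2439

2439 gold


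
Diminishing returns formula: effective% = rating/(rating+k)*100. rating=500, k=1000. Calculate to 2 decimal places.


effective% = rating / (rating + k) * 100
= 500 / (500 + 1000) * 100
= 500 / 1500 * 100
= 0.333333 * 100
= 33.33%

33.33%


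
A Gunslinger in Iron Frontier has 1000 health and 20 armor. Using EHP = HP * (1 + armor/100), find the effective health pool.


EHP = 1000 * (1 + 20/100)
= 1000 * (1 + 0.2)
= 1000 * 1.2
= 1200.0

1200.0 EHP


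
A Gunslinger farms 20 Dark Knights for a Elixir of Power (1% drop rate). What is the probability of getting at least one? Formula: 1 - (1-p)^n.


P(at least one) = 1 - P(none) = 1 - (1-p)^n
p = 1/100 = 0.01
1 - p = 0.99
(1 - p)^20 = 0.99^20 = 0.817907
P(at least one) = 1 - 0.817907 = 0.1821

0.1821


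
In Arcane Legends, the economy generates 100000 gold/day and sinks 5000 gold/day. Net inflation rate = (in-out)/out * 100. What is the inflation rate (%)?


Net gold = 100000 - 5000 = 95000
Inflation rate = net / sunk * 100 = 95000 / 5000 * 100
= 19.0 * 100
= 1900.00%

1900.00%


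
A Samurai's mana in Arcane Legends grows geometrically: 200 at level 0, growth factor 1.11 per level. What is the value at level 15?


value = base * growth^level
= 200 * 1.11^15
= 200 * 4.784589
= 956.92

956.92 mana


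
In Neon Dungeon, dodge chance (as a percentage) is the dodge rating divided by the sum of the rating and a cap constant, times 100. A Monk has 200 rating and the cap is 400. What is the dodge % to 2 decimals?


dodge% = 200 / (200 + 400) * 100
= 200 / 600 * 100
= 0.333333 * 100
= 33.33%

33.33%


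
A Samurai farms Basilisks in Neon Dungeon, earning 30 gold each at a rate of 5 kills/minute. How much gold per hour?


Gold per minute = 30 * 5 = 150
Gold per hour = 150 * 60 = 9000

9000 gold/hour


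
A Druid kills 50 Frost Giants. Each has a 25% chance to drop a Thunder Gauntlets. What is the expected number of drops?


Expected drops = kills * (drop_rate / 100)
= 50 * (25 / 100)
= 50 * 0.25
= 12.5

12.5 drops


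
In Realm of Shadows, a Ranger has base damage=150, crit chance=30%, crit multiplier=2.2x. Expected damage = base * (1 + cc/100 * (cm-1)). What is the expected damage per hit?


E[dmg] = base * (1 + crit_chance * (crit_mult - 1))
cc as decimal = 30/100 = 0.3
cm - 1 = 2.2 - 1 = 1.2
Bonus factor = 0.3 * 1.2 = 0.36
Total multiplier = 1 + 0.36 = 1.36
Expected damage = 150 * 1.36 = 204.00

204.00 damage


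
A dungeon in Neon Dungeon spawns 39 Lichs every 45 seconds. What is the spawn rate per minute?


Spawns per minute = count * (60 / interval)
= 39 * (60 / 45)
= 39 * 1.3333
= 52.0

52.0 per minute


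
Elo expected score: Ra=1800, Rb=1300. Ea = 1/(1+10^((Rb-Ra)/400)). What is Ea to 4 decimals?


Elo expected score: Ea = 1/(1 + 10^((Rb-Ra)/400))
Rb - Ra = 1300 - 1800 = -500
(Rb-Ra)/400 = -500/400 = -1.25
10^-1.25 = 0.056234
Ea = 1/(1 + 0.056234) = 1/1.056234 = 0.9468

0.9468


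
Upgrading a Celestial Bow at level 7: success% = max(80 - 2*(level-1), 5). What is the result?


raw_rate = 80 - 2 * (7 - 1)
= 80 - 2 * 6
= 80 - 12
= 68
Apply floor: max(68, 5) = 68%

68%


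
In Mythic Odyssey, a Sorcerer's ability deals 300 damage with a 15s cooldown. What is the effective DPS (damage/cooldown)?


DPS = damage / cooldown
= 300 / 15
= 20.00

20.00 DPS


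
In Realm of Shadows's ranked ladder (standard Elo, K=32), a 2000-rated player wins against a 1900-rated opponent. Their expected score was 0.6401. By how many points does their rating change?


Elo update: delta = K * (S - Ea), where S = 1 (wins)
S - Ea = 1 - 0.6401 = 0.3599
Rating change = 32 * 0.3599
= 11.52

11.52 rating points


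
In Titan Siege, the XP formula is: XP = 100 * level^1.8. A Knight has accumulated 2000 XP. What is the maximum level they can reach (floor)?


XP = 100 * level^1.8, so level = (XP / 100)^(1/1.8)
= (2000 / 100)^(1/1.8)
= 20.0^0.5556
= 5.282
Floor: level = 5

level 5


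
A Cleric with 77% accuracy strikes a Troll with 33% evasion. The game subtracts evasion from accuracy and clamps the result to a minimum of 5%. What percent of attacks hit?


accuracy - evasion = 77 - 33 = 44
Apply floor: max(44, 5) = 44
Hit chance = 44%

44%


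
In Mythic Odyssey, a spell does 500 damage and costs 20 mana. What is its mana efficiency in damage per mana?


Efficiency = damage / mana
= 500 / 20
= 25.00

25.00 dmg/mana


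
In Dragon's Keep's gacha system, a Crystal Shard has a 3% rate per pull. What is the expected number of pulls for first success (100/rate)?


Expected pulls for a geometric distribution = 1/p = 100 / rate%
= 100 / 3
= 33.33

33.33 pulls


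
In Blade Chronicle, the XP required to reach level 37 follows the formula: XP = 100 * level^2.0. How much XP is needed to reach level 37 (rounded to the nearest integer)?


XP = 100 * level^2.0
Substitute level = 37:
XP = 100 * 37^2.0
= 100 * 1369.0
= 136900

136900 XP


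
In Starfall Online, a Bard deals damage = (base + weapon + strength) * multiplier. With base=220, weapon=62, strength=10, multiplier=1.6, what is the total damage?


Sum base + weapon + str = 220 + 62 + 10 = 292
Multiply by 1.6:
292 * 1.6 = 467.2

467.2 damage


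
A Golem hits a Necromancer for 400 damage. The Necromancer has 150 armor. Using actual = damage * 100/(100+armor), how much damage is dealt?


actual = 400 * 100 / (100 + 150)
= 400 * 100 / 250
= 40000 / 250
= 160.00

160.00 damage


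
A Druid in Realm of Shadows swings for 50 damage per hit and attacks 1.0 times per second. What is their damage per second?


DPS = damage * attack_speed
= 50 * 1.0
= 50.0

50.0 DPS


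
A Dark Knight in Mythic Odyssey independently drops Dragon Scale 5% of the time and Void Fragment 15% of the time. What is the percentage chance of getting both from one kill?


For independent events, P(both) = P(A) * P(B)
= 5% * 15%
= 75 / 100 %
= 0.75%

0.75%


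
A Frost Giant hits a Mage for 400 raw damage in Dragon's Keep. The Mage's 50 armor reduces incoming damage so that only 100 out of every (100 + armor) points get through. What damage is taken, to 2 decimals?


actual = 400 * 100 / (100 + 50)
= 400 * 100 / 150
= 40000 / 150
= 266.67

266.67 damage


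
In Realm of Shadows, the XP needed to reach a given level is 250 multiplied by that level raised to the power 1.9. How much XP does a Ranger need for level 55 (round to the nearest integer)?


XP = 250 * level^1.9
Substitute level = 55:
XP = 250 * 55^1.9
= 250 * 2026.2317
= 506558

506558 XP


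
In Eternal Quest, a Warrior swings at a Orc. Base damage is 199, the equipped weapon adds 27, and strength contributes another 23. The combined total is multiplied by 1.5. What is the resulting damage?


Sum base + weapon + str = 199 + 27 + 23 = 249
Multiply by 1.5:
249 * 1.5 = 373.5

373.5 damage


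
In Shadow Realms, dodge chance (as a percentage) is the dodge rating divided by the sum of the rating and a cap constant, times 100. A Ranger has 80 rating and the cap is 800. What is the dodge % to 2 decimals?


dodge% = 80 / (80 + 800) * 100
= 80 / 880 * 100
= 0.090909 * 100
= 9.09%

9.09%


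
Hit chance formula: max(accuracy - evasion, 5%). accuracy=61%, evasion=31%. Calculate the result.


accuracy - evasion = 61 - 31 = 30
Apply floor: max(30, 5) = 30
Hit chance = 30%

30%


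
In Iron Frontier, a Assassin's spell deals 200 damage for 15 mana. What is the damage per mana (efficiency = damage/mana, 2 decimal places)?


Efficiency = damage / mana
= 200 / 15
= 13.33

13.33 dmg/mana


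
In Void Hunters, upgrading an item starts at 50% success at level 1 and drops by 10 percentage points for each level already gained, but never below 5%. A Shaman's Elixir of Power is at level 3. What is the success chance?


raw_rate = 50 - 10 * (3 - 1)
= 50 - 10 * 2
= 50 - 20
= 30
Apply floor: max(30, 5) = 30%

30%


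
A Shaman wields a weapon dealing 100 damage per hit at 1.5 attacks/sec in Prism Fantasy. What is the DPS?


DPS = damage * attack_speed
= 100 * 1.5
= 150.0

150.0 DPS


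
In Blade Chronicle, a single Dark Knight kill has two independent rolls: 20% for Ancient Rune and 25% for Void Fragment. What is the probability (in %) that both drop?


For independent events, P(both) = P(A) * P(B)
= 20% * 25%
= 500 / 100 %
= 5.0%

5.0%


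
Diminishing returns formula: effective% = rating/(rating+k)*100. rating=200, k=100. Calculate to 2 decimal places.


effective% = rating / (rating + k) * 100
= 200 / (200 + 100) * 100
= 200 / 300 * 100
= 0.666667 * 100
= 66.67%

66.67%


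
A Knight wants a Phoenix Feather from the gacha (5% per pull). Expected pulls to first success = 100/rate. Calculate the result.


Expected pulls for a geometric distribution = 1/p = 100 / rate%
= 100 / 5
= 20.0

20.0 pulls


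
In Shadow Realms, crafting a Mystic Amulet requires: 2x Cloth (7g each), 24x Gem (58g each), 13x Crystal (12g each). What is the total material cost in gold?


Cost breakdown:
  Cloth: 2 * 7 = 14
  Gem: 24 * 58 = 1392
  Crystal: 13 * 12 = 156
Total = 14 + 1392 + 156 = 1562

1562 gold


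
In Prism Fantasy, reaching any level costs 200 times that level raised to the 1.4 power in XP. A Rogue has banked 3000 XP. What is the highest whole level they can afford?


XP = 200 * level^1.4, so level = (XP / 200)^(1/1.4)
= (3000 / 200)^(1/1.4)
= 15.0^0.7143
= 6.9193
Floor: level = 6

level 6


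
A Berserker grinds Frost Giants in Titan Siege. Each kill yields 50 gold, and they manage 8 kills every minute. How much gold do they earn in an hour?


Gold per minute = 50 * 8 = 400
Gold per hour = 400 * 60 = 24000

24000 gold/hour


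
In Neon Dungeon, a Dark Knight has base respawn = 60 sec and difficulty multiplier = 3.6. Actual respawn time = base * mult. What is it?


Respawn time = base * multiplier
= 60 * 3.6
= 216.0 seconds

216.0 seconds


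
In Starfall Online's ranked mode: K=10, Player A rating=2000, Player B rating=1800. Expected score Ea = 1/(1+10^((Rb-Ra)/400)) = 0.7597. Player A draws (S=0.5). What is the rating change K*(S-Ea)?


Elo update: delta = K * (S - Ea), where S = 0.5 (draws)
S - Ea = 0.5 - 0.7597 = -0.2597
Rating change = 10 * -0.2597
= -2.60

-2.60 rating points


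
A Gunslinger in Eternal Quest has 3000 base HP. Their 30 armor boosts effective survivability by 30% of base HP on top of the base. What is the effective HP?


EHP = 3000 * (1 + 30/100)
= 3000 * (1 + 0.3)
= 3000 * 1.3
= 3900.0

3900.0 EHP


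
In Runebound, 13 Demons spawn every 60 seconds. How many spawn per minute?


Spawns per minute = count * (60 / interval)
= 13 * (60 / 60)
= 13 * 1.0
= 13.0

13.0 per minute


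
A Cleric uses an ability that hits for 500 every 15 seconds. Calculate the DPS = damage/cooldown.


DPS = damage / cooldown
= 500 / 15
= 33.33

33.33 DPS


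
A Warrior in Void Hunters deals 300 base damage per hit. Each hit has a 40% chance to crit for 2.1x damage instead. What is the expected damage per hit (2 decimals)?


E[dmg] = base * (1 + crit_chance * (crit_mult - 1))
cc as decimal = 40/100 = 0.4
cm - 1 = 2.1 - 1 = 1.1
Bonus factor = 0.4 * 1.1 = 0.44
Total multiplier = 1 + 0.44 = 1.44
Expected damage = 300 * 1.44 = 432.00

432.00 damage


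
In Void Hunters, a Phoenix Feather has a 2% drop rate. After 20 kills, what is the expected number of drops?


Expected drops = kills * (drop_rate / 100)
= 20 * (2 / 100)
= 20 * 0.02
= 0.4

0.4 drops


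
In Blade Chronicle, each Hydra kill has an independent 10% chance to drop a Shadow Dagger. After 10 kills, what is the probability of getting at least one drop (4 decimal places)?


P(at least one) = 1 - P(none) = 1 - (1-p)^n
p = 10/100 = 0.1
1 - p = 0.9
(1 - p)^10 = 0.9^10 = 0.348678
P(at least one) = 1 - 0.348678 = 0.6513

0.6513


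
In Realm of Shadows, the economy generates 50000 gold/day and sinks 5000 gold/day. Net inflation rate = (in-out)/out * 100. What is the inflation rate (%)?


Net gold = 50000 - 5000 = 45000
Inflation rate = net / sunk * 100 = 45000 / 5000 * 100
= 9.0 * 100
= 900.00%

900.00%


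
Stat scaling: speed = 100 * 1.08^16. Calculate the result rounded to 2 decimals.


value = base * growth^level
= 100 * 1.08^16
= 100 * 3.425943
= 342.59

342.59 speed


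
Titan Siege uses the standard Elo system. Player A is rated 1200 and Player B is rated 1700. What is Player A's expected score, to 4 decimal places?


Elo expected score: Ea = 1/(1 + 10^((Rb-Ra)/400))
Rb - Ra = 1700 - 1200 = 500
(Rb-Ra)/400 = 500/400 = 1.25
10^1.25 = 17.782794
Ea = 1/(1 + 17.782794) = 1/18.782794 = 0.0532

0.0532


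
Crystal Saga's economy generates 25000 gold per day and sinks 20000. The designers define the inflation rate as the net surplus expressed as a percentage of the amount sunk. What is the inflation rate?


Net gold = 25000 - 20000 = 5000
Inflation rate = net / sunk * 100 = 5000 / 20000 * 100
= 0.25 * 100
= 25.00%

25.00%


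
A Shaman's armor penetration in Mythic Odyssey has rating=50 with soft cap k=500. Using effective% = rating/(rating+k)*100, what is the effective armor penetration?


effective% = rating / (rating + k) * 100
= 50 / (50 + 500) * 100
= 50 / 550 * 100
= 0.090909 * 100
= 9.09%

9.09%


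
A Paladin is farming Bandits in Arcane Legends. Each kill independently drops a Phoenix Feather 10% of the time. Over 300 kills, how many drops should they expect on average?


Expected drops = kills * (drop_rate / 100)
= 300 * (10 / 100)
= 300 * 0.1
= 30.0

30.0 drops


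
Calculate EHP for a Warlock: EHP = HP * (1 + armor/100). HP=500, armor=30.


EHP = 500 * (1 + 30/100)
= 500 * (1 + 0.3)
= 500 * 1.3
= 650.0

650.0 EHP


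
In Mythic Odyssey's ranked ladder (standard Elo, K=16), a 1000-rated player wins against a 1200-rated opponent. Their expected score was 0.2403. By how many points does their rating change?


Elo update: delta = K * (S - Ea), where S = 1 (wins)
S - Ea = 1 - 0.2403 = 0.7597
Rating change = 16 * 0.7597
= 12.16

12.16 rating points


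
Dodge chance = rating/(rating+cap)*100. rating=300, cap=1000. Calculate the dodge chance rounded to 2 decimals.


dodge% = 300 / (300 + 1000) * 100
= 300 / 1300 * 100
= 0.230769 * 100
= 23.08%

23.08%


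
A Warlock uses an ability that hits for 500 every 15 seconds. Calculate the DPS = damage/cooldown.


DPS = damage / cooldown
= 500 / 15
= 33.33

33.33 DPS


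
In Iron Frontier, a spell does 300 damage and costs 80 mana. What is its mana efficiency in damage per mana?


Efficiency = damage / mana
= 300 / 80
= 3.75

3.75 dmg/mana


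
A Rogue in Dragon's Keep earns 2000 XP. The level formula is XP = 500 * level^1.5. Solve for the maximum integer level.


XP = 500 * level^1.5, so level = (XP / 500)^(1/1.5)
= (2000 / 500)^(1/1.5)
= 4.0^0.6667
= 2.5198
Floor: level = 2

level 2


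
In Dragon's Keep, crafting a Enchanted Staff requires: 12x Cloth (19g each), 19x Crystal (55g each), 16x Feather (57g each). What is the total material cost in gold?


Cost breakdown:
  Cloth: 12 * 19 = 228
  Crystal: 19 * 55 = 1045
  Feather: 16 * 57 = 912
Total = 228 + 1045 + 912 = 2185

2185 gold


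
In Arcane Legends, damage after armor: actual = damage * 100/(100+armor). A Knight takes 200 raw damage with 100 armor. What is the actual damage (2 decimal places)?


actual = 200 * 100 / (100 + 100)
= 200 * 100 / 200
= 20000 / 200
= 100.00

100.00 damage


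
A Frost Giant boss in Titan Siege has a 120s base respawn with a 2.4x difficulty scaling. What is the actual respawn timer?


Respawn time = base * multiplier
= 120 * 2.4
= 288.0 seconds

288.0 seconds


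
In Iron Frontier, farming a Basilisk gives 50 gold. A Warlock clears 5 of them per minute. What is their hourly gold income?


Gold per minute = 50 * 5 = 250
Gold per hour = 250 * 60 = 15000

15000 gold/hour


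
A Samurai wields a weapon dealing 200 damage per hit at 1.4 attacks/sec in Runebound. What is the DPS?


DPS = damage * attack_speed
= 200 * 1.4
= 280.0

280.0 DPS


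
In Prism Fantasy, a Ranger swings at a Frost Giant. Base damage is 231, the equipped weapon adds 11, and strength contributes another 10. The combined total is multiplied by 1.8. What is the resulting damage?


Sum base + weapon + str = 231 + 11 + 10 = 252
Multiply by 1.8:
252 * 1.8 = 453.6

453.6 damage


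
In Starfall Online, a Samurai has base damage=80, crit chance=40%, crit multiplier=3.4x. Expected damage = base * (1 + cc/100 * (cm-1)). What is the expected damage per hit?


E[dmg] = base * (1 + crit_chance * (crit_mult - 1))
cc as decimal = 40/100 = 0.4
cm - 1 = 3.4 - 1 = 2.4
Bonus factor = 0.4 * 2.4 = 0.96
Total multiplier = 1 + 0.96 = 1.96
Expected damage = 80 * 1.96 = 156.80

156.80 damage


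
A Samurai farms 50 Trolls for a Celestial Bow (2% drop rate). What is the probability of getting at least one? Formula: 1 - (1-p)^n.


P(at least one) = 1 - P(none) = 1 - (1-p)^n
p = 2/100 = 0.02
1 - p = 0.98
(1 - p)^50 = 0.98^50 = 0.364170
P(at least one) = 1 - 0.364170 = 0.6358

0.6358


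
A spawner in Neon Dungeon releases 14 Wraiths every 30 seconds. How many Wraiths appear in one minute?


Spawns per minute = count * (60 / interval)
= 14 * (60 / 30)
= 14 * 2.0
= 28.0

28.0 per minute


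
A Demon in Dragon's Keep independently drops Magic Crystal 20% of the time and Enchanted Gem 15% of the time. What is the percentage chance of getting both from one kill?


For independent events, P(both) = P(A) * P(B)
= 20% * 15%
= 300 / 100 %
= 3.0%

3.0%


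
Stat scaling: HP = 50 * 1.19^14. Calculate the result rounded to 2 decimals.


value = base * growth^level
= 50 * 1.19^14
= 50 * 11.419773
= 570.99

570.99 HP


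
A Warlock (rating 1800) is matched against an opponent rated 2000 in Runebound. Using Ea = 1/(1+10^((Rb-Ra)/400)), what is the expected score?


Elo expected score: Ea = 1/(1 + 10^((Rb-Ra)/400))
Rb - Ra = 2000 - 1800 = 200
(Rb-Ra)/400 = 200/400 = 0.5
10^0.5 = 3.162278
Ea = 1/(1 + 3.162278) = 1/4.162278 = 0.2403

0.2403


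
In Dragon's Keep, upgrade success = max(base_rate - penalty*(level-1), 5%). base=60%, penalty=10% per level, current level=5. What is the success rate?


raw_rate = 60 - 10 * (5 - 1)
= 60 - 10 * 4
= 60 - 40
= 20
Apply floor: max(20, 5) = 20%

20%


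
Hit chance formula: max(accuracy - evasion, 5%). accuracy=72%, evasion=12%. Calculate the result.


accuracy - evasion = 72 - 12 = 60
Apply floor: max(60, 5) = 60
Hit chance = 60%

60%


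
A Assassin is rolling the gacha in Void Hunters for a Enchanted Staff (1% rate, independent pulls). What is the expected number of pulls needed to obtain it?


Expected pulls for a geometric distribution = 1/p = 100 / rate%
= 100 / 1
= 100.0

100.0 pulls


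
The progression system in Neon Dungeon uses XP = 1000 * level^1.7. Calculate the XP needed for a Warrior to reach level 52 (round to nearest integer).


XP = 1000 * level^1.7
Substitute level = 52:
XP = 1000 * 52^1.7
= 1000 * 826.4293
= 826429

826429 XP


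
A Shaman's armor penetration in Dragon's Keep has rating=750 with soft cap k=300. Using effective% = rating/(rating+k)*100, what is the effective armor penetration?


effective% = rating / (rating + k) * 100
= 750 / (750 + 300) * 100
= 750 / 1050 * 100
= 0.714286 * 100
= 71.43%

71.43%


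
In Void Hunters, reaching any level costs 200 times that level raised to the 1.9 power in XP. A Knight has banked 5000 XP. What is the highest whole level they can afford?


XP = 200 * level^1.9, so level = (XP / 200)^(1/1.9)
= (5000 / 200)^(1/1.9)
= 25.0^0.5263
= 5.442
Floor: level = 5

level 5


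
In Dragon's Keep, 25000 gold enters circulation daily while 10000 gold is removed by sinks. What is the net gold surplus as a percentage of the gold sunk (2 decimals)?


Net gold = 25000 - 10000 = 15000
Inflation rate = net / sunk * 100 = 15000 / 10000 * 100
= 1.5 * 100
= 150.00%

150.00%


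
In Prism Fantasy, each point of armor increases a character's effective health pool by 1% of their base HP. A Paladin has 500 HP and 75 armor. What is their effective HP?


EHP = 500 * (1 + 75/100)
= 500 * (1 + 0.75)
= 500 * 1.75
= 875.0

875.0 EHP


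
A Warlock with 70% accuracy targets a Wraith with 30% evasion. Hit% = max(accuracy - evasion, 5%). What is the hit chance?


accuracy - evasion = 70 - 30 = 40
Apply floor: max(40, 5) = 40
Hit chance = 40%

40%


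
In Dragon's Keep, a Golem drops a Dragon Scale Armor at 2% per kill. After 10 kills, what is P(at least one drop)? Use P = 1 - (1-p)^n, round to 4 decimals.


P(at least one) = 1 - P(none) = 1 - (1-p)^n
p = 2/100 = 0.02
1 - p = 0.98
(1 - p)^10 = 0.98^10 = 0.817073
P(at least one) = 1 - 0.817073 = 0.1829

0.1829


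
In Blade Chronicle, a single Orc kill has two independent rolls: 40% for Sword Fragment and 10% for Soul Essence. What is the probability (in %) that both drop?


For independent events, P(both) = P(A) * P(B)
= 40% * 10%
= 400 / 100 %
= 4.0%

4.0%


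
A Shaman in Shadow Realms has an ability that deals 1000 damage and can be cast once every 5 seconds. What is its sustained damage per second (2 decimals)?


DPS = damage / cooldown
= 1000 / 5
= 200.00

200.00 DPS


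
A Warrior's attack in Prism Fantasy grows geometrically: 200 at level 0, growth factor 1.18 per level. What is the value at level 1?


value = base * growth^level
= 200 * 1.18^1
= 200 * 1.18
= 236.00

236.00 attack


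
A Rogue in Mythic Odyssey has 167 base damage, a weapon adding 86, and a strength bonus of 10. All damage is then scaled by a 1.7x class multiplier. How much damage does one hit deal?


Sum base + weapon + str = 167 + 86 + 10 = 263
Multiply by 1.7:
263 * 1.7 = 447.1

447.1 damage


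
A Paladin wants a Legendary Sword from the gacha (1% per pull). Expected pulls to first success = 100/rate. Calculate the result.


Expected pulls for a geometric distribution = 1/p = 100 / rate%
= 100 / 1
= 100.0

100.0 pulls


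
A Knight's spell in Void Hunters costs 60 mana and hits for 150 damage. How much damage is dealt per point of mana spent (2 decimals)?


Efficiency = damage / mana
= 150 / 60
= 2.50

2.50 dmg/mana


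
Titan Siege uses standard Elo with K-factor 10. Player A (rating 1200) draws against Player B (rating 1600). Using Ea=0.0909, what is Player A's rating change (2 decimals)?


Elo update: delta = K * (S - Ea), where S = 0.5 (draws)
S - Ea = 0.5 - 0.0909 = 0.4091
Rating change = 10 * 0.4091
= 4.09

4.09 rating points


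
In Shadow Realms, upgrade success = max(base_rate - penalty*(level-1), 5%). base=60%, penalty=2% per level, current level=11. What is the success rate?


raw_rate = 60 - 2 * (11 - 1)
= 60 - 2 * 10
= 60 - 20
= 40
Apply floor: max(40, 5) = 40%

40%


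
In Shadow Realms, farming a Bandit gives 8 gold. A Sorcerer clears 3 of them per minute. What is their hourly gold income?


Gold per minute = 8 * 3 = 24
Gold per hour = 24 * 60 = 1440

1440 gold/hour


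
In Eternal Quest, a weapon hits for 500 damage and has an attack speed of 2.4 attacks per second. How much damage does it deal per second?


DPS = damage * attack_speed
= 500 * 2.4
= 1200.0

1200.0 DPS


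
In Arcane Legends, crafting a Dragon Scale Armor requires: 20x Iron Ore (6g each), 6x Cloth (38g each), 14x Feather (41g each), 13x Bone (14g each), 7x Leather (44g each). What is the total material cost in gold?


Cost breakdown:
  Iron Ore: 20 * 6 = 120
  Cloth: 6 * 38 = 228
  Feather: 14 * 41 = 574
  Bone: 13 * 14 = 182
  Leather: 7 * 44 = 308
Total = 120 + 228 + 574 + 182 + 308 = 1412

1412 gold


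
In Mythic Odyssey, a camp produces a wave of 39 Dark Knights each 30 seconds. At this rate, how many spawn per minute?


Spawns per minute = count * (60 / interval)
= 39 * (60 / 30)
= 39 * 2.0
= 78.0

78.0 per minute


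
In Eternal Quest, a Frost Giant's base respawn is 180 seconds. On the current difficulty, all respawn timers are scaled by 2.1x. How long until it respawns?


Respawn time = base * multiplier
= 180 * 2.1
= 378.0 seconds

378.0 seconds


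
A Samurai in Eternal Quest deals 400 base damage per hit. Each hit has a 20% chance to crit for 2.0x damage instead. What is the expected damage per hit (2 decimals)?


E[dmg] = base * (1 + crit_chance * (crit_mult - 1))
cc as decimal = 20/100 = 0.2
cm - 1 = 2.0 - 1 = 1.0
Bonus factor = 0.2 * 1.0 = 0.2
Total multiplier = 1 + 0.2 = 1.2
Expected damage = 400 * 1.2 = 480.00

480.00 damage


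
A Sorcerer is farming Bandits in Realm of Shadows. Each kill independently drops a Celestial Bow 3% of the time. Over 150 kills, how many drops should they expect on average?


Expected drops = kills * (drop_rate / 100)
= 150 * (3 / 100)
= 150 * 0.03
= 4.5

4.5 drops


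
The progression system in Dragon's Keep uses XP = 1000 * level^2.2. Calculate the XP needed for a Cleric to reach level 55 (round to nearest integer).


XP = 1000 * level^2.2
Substitute level = 55:
XP = 1000 * 55^2.2
= 1000 * 6742.1423
= 6742142

6742142 XP


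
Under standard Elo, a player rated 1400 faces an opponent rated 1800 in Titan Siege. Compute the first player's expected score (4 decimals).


Elo expected score: Ea = 1/(1 + 10^((Rb-Ra)/400))
Rb - Ra = 1800 - 1400 = 400
(Rb-Ra)/400 = 400/400 = 1.0
10^1.0 = 10.0
Ea = 1/(1 + 10.0) = 1/11.0 = 0.0909

0.0909


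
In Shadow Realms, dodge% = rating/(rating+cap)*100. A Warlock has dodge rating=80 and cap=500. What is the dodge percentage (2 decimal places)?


dodge% = 80 / (80 + 500) * 100
= 80 / 580 * 100
= 0.137931 * 100
= 13.79%

13.79%


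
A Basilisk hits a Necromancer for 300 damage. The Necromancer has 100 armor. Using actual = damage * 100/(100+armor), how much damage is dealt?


actual = 300 * 100 / (100 + 100)
= 300 * 100 / 200
= 30000 / 200
= 150.00

150.00 damage


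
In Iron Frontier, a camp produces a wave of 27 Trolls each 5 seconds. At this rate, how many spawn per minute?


Spawns per minute = count * (60 / interval)
= 27 * (60 / 5)
= 27 * 12.0
= 324.0

324.0 per minute


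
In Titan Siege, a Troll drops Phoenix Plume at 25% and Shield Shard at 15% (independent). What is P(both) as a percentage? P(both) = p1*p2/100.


For independent events, P(both) = P(A) * P(B)
= 25% * 15%
= 375 / 100 %
= 3.75%

3.75%


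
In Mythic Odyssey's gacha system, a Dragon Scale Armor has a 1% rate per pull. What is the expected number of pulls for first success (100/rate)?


Expected pulls for a geometric distribution = 1/p = 100 / rate%
= 100 / 1
= 100.0

100.0 pulls


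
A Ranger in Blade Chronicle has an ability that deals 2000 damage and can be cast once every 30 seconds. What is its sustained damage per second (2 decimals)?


DPS = damage / cooldown
= 2000 / 30
= 66.67

66.67 DPS


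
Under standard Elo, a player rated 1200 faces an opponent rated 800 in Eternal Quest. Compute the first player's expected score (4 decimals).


Elo expected score: Ea = 1/(1 + 10^((Rb-Ra)/400))
Rb - Ra = 800 - 1200 = -400
(Rb-Ra)/400 = -400/400 = -1.0
10^-1.0 = 0.1
Ea = 1/(1 + 0.1) = 1/1.1 = 0.9091

0.9091


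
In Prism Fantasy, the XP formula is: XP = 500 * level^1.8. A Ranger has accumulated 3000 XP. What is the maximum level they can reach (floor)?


XP = 500 * level^1.8, so level = (XP / 500)^(1/1.8)
= (3000 / 500)^(1/1.8)
= 6.0^0.5556
= 2.7059
Floor: level = 2

level 2


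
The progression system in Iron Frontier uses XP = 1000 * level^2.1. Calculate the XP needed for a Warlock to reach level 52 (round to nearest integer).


XP = 1000 * level^2.1
Substitute level = 52:
XP = 1000 * 52^2.1
= 1000 * 4014.2741
= 4014274

4014274 XP


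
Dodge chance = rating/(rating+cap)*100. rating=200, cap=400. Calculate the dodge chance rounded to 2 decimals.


dodge% = 200 / (200 + 400) * 100
= 200 / 600 * 100
= 0.333333 * 100
= 33.33%

33.33%


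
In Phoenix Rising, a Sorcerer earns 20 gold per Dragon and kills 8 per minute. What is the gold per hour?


Gold per minute = 20 * 8 = 160
Gold per hour = 160 * 60 = 9600

9600 gold/hour


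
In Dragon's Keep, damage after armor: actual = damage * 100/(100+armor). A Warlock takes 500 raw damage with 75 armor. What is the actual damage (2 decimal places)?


actual = 500 * 100 / (100 + 75)
= 500 * 100 / 175
= 50000 / 175
= 285.71

285.71 damage


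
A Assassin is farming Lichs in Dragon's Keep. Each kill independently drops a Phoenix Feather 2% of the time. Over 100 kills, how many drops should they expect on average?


Expected drops = kills * (drop_rate / 100)
= 100 * (2 / 100)
= 100 * 0.02
= 2.0

2.0 drops


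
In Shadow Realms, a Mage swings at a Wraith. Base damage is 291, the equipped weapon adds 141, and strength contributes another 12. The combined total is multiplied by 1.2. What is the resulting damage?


Sum base + weapon + str = 291 + 141 + 12 = 444
Multiply by 1.2:
444 * 1.2 = 532.8

532.8 damage


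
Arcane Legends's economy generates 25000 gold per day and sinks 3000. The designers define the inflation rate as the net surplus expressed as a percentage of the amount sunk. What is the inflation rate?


Net gold = 25000 - 3000 = 22000
Inflation rate = net / sunk * 100 = 22000 / 3000 * 100
= 7.333333 * 100
= 733.33%

733.33%


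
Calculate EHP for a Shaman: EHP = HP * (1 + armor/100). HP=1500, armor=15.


EHP = 1500 * (1 + 15/100)
= 1500 * (1 + 0.15)
= 1500 * 1.15
= 1725.0

1725.0 EHP


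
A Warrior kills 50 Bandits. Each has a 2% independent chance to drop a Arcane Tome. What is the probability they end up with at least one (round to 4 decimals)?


P(at least one) = 1 - P(none) = 1 - (1-p)^n
p = 2/100 = 0.02
1 - p = 0.98
(1 - p)^50 = 0.98^50 = 0.364170
P(at least one) = 1 - 0.364170 = 0.6358

0.6358


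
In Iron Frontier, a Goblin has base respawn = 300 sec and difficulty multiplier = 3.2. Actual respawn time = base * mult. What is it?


Respawn time = base * multiplier
= 300 * 3.2
= 960.0 seconds

960.0 seconds


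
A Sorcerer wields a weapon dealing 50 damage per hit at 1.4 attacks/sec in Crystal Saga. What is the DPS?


DPS = damage * attack_speed
= 50 * 1.4
= 70.0

70.0 DPS


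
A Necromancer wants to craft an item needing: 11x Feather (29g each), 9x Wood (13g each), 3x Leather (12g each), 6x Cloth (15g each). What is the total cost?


Cost breakdown:
  Feather: 11 * 29 = 319
  Wood: 9 * 13 = 117
  Leather: 3 * 12 = 36
  Cloth: 6 * 15 = 90
Total = 319 + 117 + 36 + 90 = 562

562 gold


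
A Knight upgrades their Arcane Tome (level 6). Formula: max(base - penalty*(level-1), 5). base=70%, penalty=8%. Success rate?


raw_rate = 70 - 8 * (6 - 1)
= 70 - 8 * 5
= 70 - 40
= 30
Apply floor: max(30, 5) = 30%

30%


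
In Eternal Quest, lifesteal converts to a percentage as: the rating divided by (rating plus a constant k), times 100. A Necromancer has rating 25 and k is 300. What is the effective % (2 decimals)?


effective% = rating / (rating + k) * 100
= 25 / (25 + 300) * 100
= 25 / 325 * 100
= 0.076923 * 100
= 7.69%

7.69%


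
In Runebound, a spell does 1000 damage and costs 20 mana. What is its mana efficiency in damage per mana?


Efficiency = damage / mana
= 1000 / 20
= 50.00

50.00 dmg/mana


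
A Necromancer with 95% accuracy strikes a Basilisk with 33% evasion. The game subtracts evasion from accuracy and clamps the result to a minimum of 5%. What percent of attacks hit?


accuracy - evasion = 95 - 33 = 62
Apply floor: max(62, 5) = 62
Hit chance = 62%

62%


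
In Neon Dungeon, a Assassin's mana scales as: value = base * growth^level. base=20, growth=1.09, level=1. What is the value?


value = base * growth^level
= 20 * 1.09^1
= 20 * 1.09
= 21.80

21.80 mana


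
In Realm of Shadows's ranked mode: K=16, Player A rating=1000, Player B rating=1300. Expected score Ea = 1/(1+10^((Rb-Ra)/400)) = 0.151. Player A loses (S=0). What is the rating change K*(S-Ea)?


Elo update: delta = K * (S - Ea), where S = 0 (loses)
S - Ea = 0 - 0.151 = -0.151
Rating change = 16 * -0.151
= -2.42

-2.42 rating points


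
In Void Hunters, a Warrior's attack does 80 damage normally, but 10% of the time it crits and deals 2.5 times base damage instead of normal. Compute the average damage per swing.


E[dmg] = base * (1 + crit_chance * (crit_mult - 1))
cc as decimal = 10/100 = 0.1
cm - 1 = 2.5 - 1 = 1.5
Bonus factor = 0.1 * 1.5 = 0.15
Total multiplier = 1 + 0.15 = 1.15
Expected damage = 80 * 1.15 = 92.00

92.00 damage


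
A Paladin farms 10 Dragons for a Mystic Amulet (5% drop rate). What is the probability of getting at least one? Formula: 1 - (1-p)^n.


P(at least one) = 1 - P(none) = 1 - (1-p)^n
p = 5/100 = 0.05
1 - p = 0.95
(1 - p)^10 = 0.95^10 = 0.598737
P(at least one) = 1 - 0.598737 = 0.4013

0.4013


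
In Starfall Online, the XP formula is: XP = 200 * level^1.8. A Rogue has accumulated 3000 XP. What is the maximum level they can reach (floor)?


XP = 200 * level^1.8, so level = (XP / 200)^(1/1.8)
= (3000 / 200)^(1/1.8)
= 15.0^0.5556
= 4.5018
Floor: level = 4

level 4


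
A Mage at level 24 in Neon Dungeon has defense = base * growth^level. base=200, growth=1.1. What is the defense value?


value = base * growth^level
= 200 * 1.1^24
= 200 * 9.849733
= 1969.95

1969.95 defense


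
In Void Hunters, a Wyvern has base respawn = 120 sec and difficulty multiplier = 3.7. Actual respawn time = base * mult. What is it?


Respawn time = base * multiplier
= 120 * 3.7
= 444.0 seconds

444.0 seconds


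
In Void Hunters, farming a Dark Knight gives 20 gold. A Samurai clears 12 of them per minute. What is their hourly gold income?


Gold per minute = 20 * 12 = 240
Gold per hour = 240 * 60 = 14400

14400 gold/hour


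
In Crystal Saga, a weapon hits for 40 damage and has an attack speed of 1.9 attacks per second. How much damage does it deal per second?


DPS = damage * attack_speed
= 40 * 1.9
= 76.0

76.0 DPS


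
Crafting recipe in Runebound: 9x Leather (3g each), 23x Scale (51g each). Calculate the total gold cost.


Cost breakdown:
  Leather: 9 * 3 = 27
  Scale: 23 * 51 = 1173
Total = 27 + 1173 = 1200

1200 gold


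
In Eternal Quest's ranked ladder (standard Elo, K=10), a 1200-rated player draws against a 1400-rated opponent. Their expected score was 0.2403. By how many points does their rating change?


Elo update: delta = K * (S - Ea), where S = 0.5 (draws)
S - Ea = 0.5 - 0.2403 = 0.2597
Rating change = 10 * 0.2597
= 2.60

2.60 rating points


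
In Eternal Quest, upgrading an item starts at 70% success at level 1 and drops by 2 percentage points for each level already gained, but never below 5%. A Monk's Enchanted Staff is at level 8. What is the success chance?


raw_rate = 70 - 2 * (8 - 1)
= 70 - 2 * 7
= 70 - 14
= 56
Apply floor: max(56, 5) = 56%

56%


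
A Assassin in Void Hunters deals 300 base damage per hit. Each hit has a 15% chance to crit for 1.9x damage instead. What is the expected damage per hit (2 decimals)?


E[dmg] = base * (1 + crit_chance * (crit_mult - 1))
cc as decimal = 15/100 = 0.15
cm - 1 = 1.9 - 1 = 0.9
Bonus factor = 0.15 * 0.9 = 0.135
Total multiplier = 1 + 0.135 = 1.135
Expected damage = 300 * 1.135 = 340.50

340.50 damage


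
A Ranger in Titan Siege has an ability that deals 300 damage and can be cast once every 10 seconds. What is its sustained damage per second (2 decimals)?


DPS = damage / cooldown
= 300 / 10
= 30.00

30.00 DPS


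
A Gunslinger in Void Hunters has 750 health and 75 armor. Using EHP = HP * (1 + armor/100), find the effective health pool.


EHP = 750 * (1 + 75/100)
= 750 * (1 + 0.75)
= 750 * 1.75
= 1312.5

1312.5 EHP


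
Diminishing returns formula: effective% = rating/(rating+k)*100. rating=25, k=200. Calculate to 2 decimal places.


effective% = rating / (rating + k) * 100
= 25 / (25 + 200) * 100
= 25 / 225 * 100
= 0.111111 * 100
= 11.11%

11.11%


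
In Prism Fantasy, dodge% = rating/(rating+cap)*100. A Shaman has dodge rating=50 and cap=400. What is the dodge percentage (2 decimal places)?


dodge% = 50 / (50 + 400) * 100
= 50 / 450 * 100
= 0.111111 * 100
= 11.11%

11.11%


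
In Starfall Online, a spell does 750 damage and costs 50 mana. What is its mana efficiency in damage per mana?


Efficiency = damage / mana
= 750 / 50
= 15.00

15.00 dmg/mana


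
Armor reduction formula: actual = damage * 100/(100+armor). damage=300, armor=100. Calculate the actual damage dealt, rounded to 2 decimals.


actual = 300 * 100 / (100 + 100)
= 300 * 100 / 200
= 30000 / 200
= 150.00

150.00 damage


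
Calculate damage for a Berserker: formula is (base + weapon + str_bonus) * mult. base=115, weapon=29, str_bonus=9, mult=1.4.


Sum base + weapon + str = 115 + 29 + 9 = 153
Multiply by 1.4:
153 * 1.4 = 214.2

214.2 damage


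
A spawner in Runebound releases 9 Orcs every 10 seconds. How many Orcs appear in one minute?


Spawns per minute = count * (60 / interval)
= 9 * (60 / 10)
= 9 * 6.0
= 54.0

54.0 per minute


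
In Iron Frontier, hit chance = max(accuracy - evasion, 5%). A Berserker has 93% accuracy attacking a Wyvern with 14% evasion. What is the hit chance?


accuracy - evasion = 93 - 14 = 79
Apply floor: max(79, 5) = 79
Hit chance = 79%

79%


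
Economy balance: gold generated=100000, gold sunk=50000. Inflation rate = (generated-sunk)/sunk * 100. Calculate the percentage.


Net gold = 100000 - 50000 = 50000
Inflation rate = net / sunk * 100 = 50000 / 50000 * 100
= 1.0 * 100
= 100.00%

100.00%


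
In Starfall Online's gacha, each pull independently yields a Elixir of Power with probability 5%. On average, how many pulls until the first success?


Expected pulls for a geometric distribution = 1/p = 100 / rate%
= 100 / 5
= 20.0

20.0 pulls


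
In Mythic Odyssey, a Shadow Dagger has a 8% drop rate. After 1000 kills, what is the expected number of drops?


Expected drops = kills * (drop_rate / 100)
= 1000 * (8 / 100)
= 1000 * 0.08
= 80.0

80.0 drops


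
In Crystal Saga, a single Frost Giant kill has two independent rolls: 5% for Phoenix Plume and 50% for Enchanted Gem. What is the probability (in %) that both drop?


For independent events, P(both) = P(A) * P(B)
= 5% * 50%
= 250 / 100 %
= 2.5%

2.5%


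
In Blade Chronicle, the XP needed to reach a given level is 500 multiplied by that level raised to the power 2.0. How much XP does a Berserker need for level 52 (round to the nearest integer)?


XP = 500 * level^2.0
Substitute level = 52:
XP = 500 * 52^2.0
= 500 * 2704.0
= 1352000

1352000 XP


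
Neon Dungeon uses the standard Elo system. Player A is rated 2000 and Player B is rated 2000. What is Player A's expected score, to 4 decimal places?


Elo expected score: Ea = 1/(1 + 10^((Rb-Ra)/400))
Rb - Ra = 2000 - 2000 = 0
(Rb-Ra)/400 = 0/400 = 0.0
10^0.0 = 1.0
Ea = 1/(1 + 1.0) = 1/2.0 = 0.5000

0.5000


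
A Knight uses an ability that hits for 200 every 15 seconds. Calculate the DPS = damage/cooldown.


DPS = damage / cooldown
= 200 / 15
= 13.33

13.33 DPS


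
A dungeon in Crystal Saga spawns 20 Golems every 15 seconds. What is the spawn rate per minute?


Spawns per minute = count * (60 / interval)
= 20 * (60 / 15)
= 20 * 4.0
= 80.0

80.0 per minute


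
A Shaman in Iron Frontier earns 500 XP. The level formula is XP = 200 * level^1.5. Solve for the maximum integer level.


XP = 200 * level^1.5, so level = (XP / 200)^(1/1.5)
= (500 / 200)^(1/1.5)
= 2.5^0.6667
= 1.842
Floor: level = 1

level 1
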